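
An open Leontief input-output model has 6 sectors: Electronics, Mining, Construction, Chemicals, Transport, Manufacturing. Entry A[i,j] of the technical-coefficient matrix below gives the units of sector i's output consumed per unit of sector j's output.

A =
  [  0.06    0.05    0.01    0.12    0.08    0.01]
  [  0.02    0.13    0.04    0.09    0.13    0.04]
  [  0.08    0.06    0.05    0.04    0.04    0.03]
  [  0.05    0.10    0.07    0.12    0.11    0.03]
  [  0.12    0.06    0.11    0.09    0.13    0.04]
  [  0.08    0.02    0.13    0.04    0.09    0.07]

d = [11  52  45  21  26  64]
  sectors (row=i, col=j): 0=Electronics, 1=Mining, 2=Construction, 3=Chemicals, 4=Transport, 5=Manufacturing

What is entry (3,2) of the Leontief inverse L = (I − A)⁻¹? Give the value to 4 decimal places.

Form M = I − A:
  [  0.94   -0.05   -0.01   -0.12   -0.08   -0.01]
  [ -0.02    0.87   -0.04   -0.09   -0.13   -0.04]
  [ -0.08   -0.06    0.95   -0.04   -0.04   -0.03]
  [ -0.05   -0.10   -0.07    0.88   -0.11   -0.03]
  [ -0.12   -0.06   -0.11   -0.09    0.87   -0.04]
  [ -0.08   -0.02   -0.13   -0.04   -0.09    0.93]
Leontief inverse L = M⁻¹:
  [  1.1005    0.0978    0.0495    0.1784    0.1437    0.0296]
  [  0.0762    1.1959    0.0980    0.1626    0.2180    0.0700]
  [  0.1143    0.0984    1.0813    0.0862    0.0907    0.0470]
  [  0.1085    0.1677    0.1275    1.1971    0.1984    0.0596]
  [  0.1889    0.1289    0.1718    0.1751    1.2235    0.0714]
  [  0.1352    0.0676    0.1796    0.0993    0.1567    1.0954]
Total output x = L · d:
  x_0 = 1.1005·11 + 0.0978·52 + 0.0495·45 + 0.1784·21 + 0.1437·26 + 0.0296·64 = 28.7904
  x_1 = 0.0762·11 + 1.1959·52 + 0.0980·45 + 0.1626·21 + 0.2180·26 + 0.0700·64 = 81.0005
  x_2 = 0.1143·11 + 0.0984·52 + 1.0813·45 + 0.0862·21 + 0.0907·26 + 0.0470·64 = 62.2073
  x_3 = 0.1085·11 + 0.1677·52 + 0.1275·45 + 1.1971·21 + 0.1984·26 + 0.0596·64 = 49.7688
  x_4 = 0.1889·11 + 0.1289·52 + 0.1718·45 + 0.1751·21 + 1.2235·26 + 0.0714·64 = 56.5640
  x_5 = 0.1352·11 + 0.0676·52 + 0.1796·45 + 0.0993·21 + 0.1567·26 + 1.0954·64 = 89.3459

L[3,2] = 0.1275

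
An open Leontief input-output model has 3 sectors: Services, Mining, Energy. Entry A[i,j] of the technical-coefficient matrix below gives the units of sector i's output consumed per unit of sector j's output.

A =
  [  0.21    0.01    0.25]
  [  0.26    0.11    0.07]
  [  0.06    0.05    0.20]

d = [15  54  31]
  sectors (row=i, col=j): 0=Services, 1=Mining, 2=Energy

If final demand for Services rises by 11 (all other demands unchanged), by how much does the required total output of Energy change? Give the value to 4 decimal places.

1.3501

Form M = I − A:
  [  0.79   -0.01   -0.25]
  [ -0.26    0.89   -0.07]
  [ -0.06   -0.05    0.80]
Leontief inverse L = M⁻¹:
  [  1.3096    0.0379    0.4126]
  [  0.3922    1.1405    0.2224]
  [  0.1227    0.0741    1.2948]
Total output x = L · d:
  x_0 = 1.3096·15 + 0.0379·54 + 0.4126·31 = 34.4805
  x_1 = 0.3922·15 + 1.1405·54 + 0.2224·31 = 74.3638
  x_2 = 0.1227·15 + 0.0741·54 + 1.2948·31 = 45.9838
Δx_2 = L[2,0] · Δd_0 = 0.1227 · 11 = 1.3501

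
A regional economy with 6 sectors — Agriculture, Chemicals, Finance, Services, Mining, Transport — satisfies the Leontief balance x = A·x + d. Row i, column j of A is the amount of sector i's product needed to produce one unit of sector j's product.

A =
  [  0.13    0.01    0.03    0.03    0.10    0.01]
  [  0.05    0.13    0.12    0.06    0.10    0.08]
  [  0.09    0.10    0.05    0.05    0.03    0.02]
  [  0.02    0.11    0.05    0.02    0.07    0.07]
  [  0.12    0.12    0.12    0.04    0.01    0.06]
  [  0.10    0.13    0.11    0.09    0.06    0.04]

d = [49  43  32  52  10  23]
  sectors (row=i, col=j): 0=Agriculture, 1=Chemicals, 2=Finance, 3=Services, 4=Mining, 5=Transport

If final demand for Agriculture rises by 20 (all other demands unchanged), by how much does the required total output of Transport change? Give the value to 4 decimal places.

Form M = I − A:
  [  0.87   -0.01   -0.03   -0.03   -0.10   -0.01]
  [ -0.05    0.87   -0.12   -0.06   -0.10   -0.08]
  [ -0.09   -0.10    0.95   -0.05   -0.03   -0.02]
  [ -0.02   -0.11   -0.05    0.98   -0.07   -0.07]
  [ -0.12   -0.12   -0.12   -0.04    0.99   -0.06]
  [ -0.10   -0.13   -0.11   -0.09   -0.06    0.96]
Leontief inverse L = M⁻¹:
  [  1.1820    0.0503    0.0665    0.0508    0.1319    0.0298]
  [  0.1300    1.2280    0.1994    0.1073    0.1584    0.1256]
  [  0.1391    0.1540    1.0950    0.0768    0.0711    0.0471]
  [  0.0719    0.1761    0.1054    1.0525    0.1088    0.1012]
  [  0.1894    0.1939    0.1801    0.0790    1.0656    0.0942]
  [  0.1752    0.2178    0.1805    0.1322    0.1201    1.0826]
Total output x = L · d:
  x_0 = 1.1820·49 + 0.0503·43 + 0.0665·32 + 0.0508·52 + 0.1319·10 + 0.0298·23 = 66.8519
  x_1 = 0.1300·49 + 1.2280·43 + 0.1994·32 + 0.1073·52 + 0.1584·10 + 0.1256·23 = 75.6083
  x_2 = 0.1391·49 + 0.1540·43 + 1.0950·32 + 0.0768·52 + 0.0711·10 + 0.0471·23 = 54.2649
  x_3 = 0.0719·49 + 0.1761·43 + 0.1054·32 + 1.0525·52 + 0.1088·10 + 0.1012·23 = 72.6110
  x_4 = 0.1894·49 + 0.1939·43 + 0.1801·32 + 0.0790·52 + 1.0656·10 + 0.0942·23 = 40.3169
  x_5 = 0.1752·49 + 0.2178·43 + 0.1805·32 + 0.1322·52 + 0.1201·10 + 1.0826·23 = 56.7056
Δx_5 = L[5,0] · Δd_0 = 0.1752 · 20 = 3.5047

3.5047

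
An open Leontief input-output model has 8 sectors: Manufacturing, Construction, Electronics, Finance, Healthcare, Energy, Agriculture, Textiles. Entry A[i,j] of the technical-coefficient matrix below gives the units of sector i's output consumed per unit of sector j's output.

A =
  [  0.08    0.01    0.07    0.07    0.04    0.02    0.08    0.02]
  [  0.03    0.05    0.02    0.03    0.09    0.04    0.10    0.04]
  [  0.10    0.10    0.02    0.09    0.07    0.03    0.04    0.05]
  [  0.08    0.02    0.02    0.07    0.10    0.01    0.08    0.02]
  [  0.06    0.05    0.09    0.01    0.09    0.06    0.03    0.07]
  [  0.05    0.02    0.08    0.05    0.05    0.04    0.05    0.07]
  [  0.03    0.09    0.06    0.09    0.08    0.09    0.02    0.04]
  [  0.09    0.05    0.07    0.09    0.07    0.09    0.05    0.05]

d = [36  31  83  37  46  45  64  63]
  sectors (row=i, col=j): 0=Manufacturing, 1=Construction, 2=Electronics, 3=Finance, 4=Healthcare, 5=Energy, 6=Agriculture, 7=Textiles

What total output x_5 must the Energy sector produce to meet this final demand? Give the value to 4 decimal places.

84.8118

Form M = I − A:
  [  0.92   -0.01   -0.07   -0.07   -0.04   -0.02   -0.08   -0.02]
  [ -0.03    0.95   -0.02   -0.03   -0.09   -0.04   -0.10   -0.04]
  [ -0.10   -0.10    0.98   -0.09   -0.07   -0.03   -0.04   -0.05]
  [ -0.08   -0.02   -0.02    0.93   -0.10   -0.01   -0.08   -0.02]
  [ -0.06   -0.05   -0.09   -0.01    0.91   -0.06   -0.03   -0.07]
  [ -0.05   -0.02   -0.08   -0.05   -0.05    0.96   -0.05   -0.07]
  [ -0.03   -0.09   -0.06   -0.09   -0.08   -0.09    0.98   -0.04]
  [ -0.09   -0.05   -0.07   -0.09   -0.07   -0.09   -0.05    0.95]
Leontief inverse L = M⁻¹:
  [  1.1278    0.0454    0.1073    0.1167    0.0922    0.0515    0.1186    0.0493]
  [  0.0742    1.0879    0.0626    0.0731    0.1459    0.0786    0.1379    0.0745]
  [  0.1574    0.1393    1.0677    0.1425    0.1374    0.0696    0.0945    0.0876]
  [  0.1266    0.0543    0.0616    1.1130    0.1548    0.0440    0.1189    0.0513]
  [  0.1171    0.0927    0.1380    0.0609    1.1512    0.1006    0.0756    0.1103]
  [  0.1021    0.0582    0.1210    0.0991    0.1055    1.0759    0.0907    0.1039]
  [  0.0880    0.1316    0.1075    0.1415    0.1484    0.1296    1.0723    0.0817]
  [  0.1573    0.0962    0.1253    0.1522    0.1438    0.1345    0.1073    1.0948]
Total output x = L · d:
  x_0 = 1.1278·36 + 0.0454·31 + 0.1073·83 + 0.1167·37 + 0.0922·46 + 0.0515·45 + 0.1186·64 + 0.0493·63 = 72.4855
  x_1 = 0.0742·36 + 1.0879·31 + 0.0626·83 + 0.0731·37 + 0.1459·46 + 0.0786·45 + 0.1379·64 + 0.0745·63 = 68.0599
  x_2 = 0.1574·36 + 0.1393·31 + 1.0677·83 + 0.1425·37 + 0.1374·46 + 0.0696·45 + 0.0945·64 + 0.0876·63 = 124.8974
  x_3 = 0.1266·36 + 0.0543·31 + 0.0616·83 + 1.1130·37 + 0.1548·46 + 0.0440·45 + 0.1189·64 + 0.0513·63 = 72.4774
  x_4 = 0.1171·36 + 0.0927·31 + 0.1380·83 + 0.0609·37 + 1.1512·46 + 0.1006·45 + 0.0756·64 + 0.1103·63 = 90.0706
  x_5 = 0.1021·36 + 0.0582·31 + 0.1210·83 + 0.0991·37 + 0.1055·46 + 1.0759·45 + 0.0907·64 + 0.1039·63 = 84.8118
  x_6 = 0.0880·36 + 0.1316·31 + 0.1075·83 + 0.1415·37 + 0.1484·46 + 0.1296·45 + 1.0723·64 + 0.0817·63 = 107.8395
  x_7 = 0.1573·36 + 0.0962·31 + 0.1253·83 + 0.1522·37 + 0.1438·46 + 0.1345·45 + 0.1073·64 + 1.0948·63 = 113.1815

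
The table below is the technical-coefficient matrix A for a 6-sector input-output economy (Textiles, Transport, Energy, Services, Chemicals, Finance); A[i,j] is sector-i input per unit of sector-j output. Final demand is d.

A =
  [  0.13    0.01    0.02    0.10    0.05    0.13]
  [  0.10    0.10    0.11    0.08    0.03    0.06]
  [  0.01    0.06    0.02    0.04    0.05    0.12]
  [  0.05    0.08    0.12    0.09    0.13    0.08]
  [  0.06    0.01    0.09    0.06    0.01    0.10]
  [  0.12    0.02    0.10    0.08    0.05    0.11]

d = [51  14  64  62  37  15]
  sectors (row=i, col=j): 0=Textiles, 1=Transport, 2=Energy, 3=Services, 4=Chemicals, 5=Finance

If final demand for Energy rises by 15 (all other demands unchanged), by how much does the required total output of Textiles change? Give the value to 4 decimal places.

Form M = I − A:
  [  0.87   -0.01   -0.02   -0.10   -0.05   -0.13]
  [ -0.10    0.90   -0.11   -0.08   -0.03   -0.06]
  [ -0.01   -0.06    0.98   -0.04   -0.05   -0.12]
  [ -0.05   -0.08   -0.12    0.91   -0.13   -0.08]
  [ -0.06   -0.01   -0.09   -0.06    0.99   -0.10]
  [ -0.12   -0.02   -0.10   -0.08   -0.05    0.89]
Leontief inverse L = M⁻¹:
  [  1.2007    0.0391    0.0799    0.1642    0.0983    0.2146]
  [  0.1670    1.1413    0.1712    0.1442    0.0780    0.1461]
  [  0.0559    0.0836    1.0657    0.0808    0.0786    0.1736]
  [  0.1197    0.1231    0.1927    1.1587    0.1806    0.1762]
  [  0.1058    0.0343    0.1312    0.1036    1.0449    0.1622]
  [  0.1886    0.0533    0.1591    0.1444    0.0988    1.2003]
Total output x = L · d:
  x_0 = 1.2007·51 + 0.0391·14 + 0.0799·64 + 0.1642·62 + 0.0983·37 + 0.2146·15 = 83.9343
  x_1 = 0.1670·51 + 1.1413·14 + 0.1712·64 + 0.1442·62 + 0.0780·37 + 0.1461·15 = 49.4722
  x_2 = 0.0559·51 + 0.0836·14 + 1.0657·64 + 0.0808·62 + 0.0786·37 + 0.1736·15 = 82.7444
  x_3 = 0.1197·51 + 0.1231·14 + 0.1927·64 + 1.1587·62 + 0.1806·37 + 0.1762·15 = 101.3291
  x_4 = 0.1058·51 + 0.0343·14 + 0.1312·64 + 0.1036·62 + 1.0449·37 + 0.1622·15 = 61.7914
  x_5 = 0.1886·51 + 0.0533·14 + 0.1591·64 + 0.1444·62 + 0.0988·37 + 1.2003·15 = 51.1594
Δx_0 = L[0,2] · Δd_2 = 0.0799 · 15 = 1.1989

1.1989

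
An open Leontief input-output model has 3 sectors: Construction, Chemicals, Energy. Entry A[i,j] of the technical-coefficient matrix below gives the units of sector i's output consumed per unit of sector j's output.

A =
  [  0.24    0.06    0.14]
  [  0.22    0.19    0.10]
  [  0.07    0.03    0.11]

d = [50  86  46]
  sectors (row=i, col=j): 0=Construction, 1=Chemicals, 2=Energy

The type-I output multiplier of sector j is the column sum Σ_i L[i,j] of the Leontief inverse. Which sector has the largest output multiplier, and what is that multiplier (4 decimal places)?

Form M = I − A:
  [  0.76   -0.06   -0.14]
  [ -0.22    0.81   -0.10]
  [ -0.07   -0.03    0.89]
Leontief inverse L = M⁻¹:
  [  1.3685    0.1098    0.2276]
  [  0.3866    1.2707    0.2036]
  [  0.1207    0.0515    1.1484]
Total output x = L · d:
  x_0 = 1.3685·50 + 0.1098·86 + 0.2276·46 = 88.3403
  x_1 = 0.3866·50 + 1.2707·86 + 0.2036·46 = 137.9794
  x_2 = 0.1207·50 + 0.0515·86 + 1.1484·46 = 63.2845
Output multipliers (column sums of L):
  Construction: 1.8758
  Chemicals: 1.4320
  Energy: 1.5796

Construction (1.8758)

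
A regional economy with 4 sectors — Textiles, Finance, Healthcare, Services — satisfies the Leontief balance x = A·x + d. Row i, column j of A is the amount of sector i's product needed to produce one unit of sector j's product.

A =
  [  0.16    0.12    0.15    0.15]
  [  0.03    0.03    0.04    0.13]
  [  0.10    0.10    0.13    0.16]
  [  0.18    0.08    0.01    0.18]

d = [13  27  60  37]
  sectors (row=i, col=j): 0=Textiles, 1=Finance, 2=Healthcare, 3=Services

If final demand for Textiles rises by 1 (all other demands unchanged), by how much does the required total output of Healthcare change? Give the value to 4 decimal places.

Form M = I − A:
  [  0.84   -0.12   -0.15   -0.15]
  [ -0.03    0.97   -0.04   -0.13]
  [ -0.10   -0.10    0.87   -0.16]
  [ -0.18   -0.08   -0.01    0.82]
Leontief inverse L = M⁻¹:
  [  1.2939    0.2105    0.2364    0.3162]
  [  0.0884    1.0650    0.0665    0.1980]
  [  0.2132    0.1746    1.1977    0.3004]
  [  0.2952    0.1522    0.0730    1.3119]
Total output x = L · d:
  x_0 = 1.2939·13 + 0.2105·27 + 0.2364·60 + 0.3162·37 = 48.3874
  x_1 = 0.0884·13 + 1.0650·27 + 0.0665·60 + 0.1980·37 = 41.2194
  x_2 = 0.2132·13 + 0.1746·27 + 1.1977·60 + 0.3004·37 = 90.4593
  x_3 = 0.2952·13 + 0.1522·27 + 0.0730·60 + 1.3119·37 = 60.8682
Δx_2 = L[2,0] · Δd_0 = 0.2132 · 1 = 0.2132

0.2132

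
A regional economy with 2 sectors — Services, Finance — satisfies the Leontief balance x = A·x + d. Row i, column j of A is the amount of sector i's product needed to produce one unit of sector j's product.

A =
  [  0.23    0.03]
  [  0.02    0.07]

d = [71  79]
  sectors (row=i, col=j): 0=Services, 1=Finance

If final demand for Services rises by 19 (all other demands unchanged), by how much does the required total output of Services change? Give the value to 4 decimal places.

24.6960

Form M = I − A:
  [  0.77   -0.03]
  [ -0.02    0.93]
Leontief inverse L = M⁻¹:
  [  1.2998    0.0419]
  [  0.0280    1.0762]
Total output x = L · d:
  x_0 = 1.2998·71 + 0.0419·79 = 95.5975
  x_1 = 0.0280·71 + 1.0762·79 = 87.0021
Δx_0 = L[0,0] · Δd_0 = 1.2998 · 19 = 24.6960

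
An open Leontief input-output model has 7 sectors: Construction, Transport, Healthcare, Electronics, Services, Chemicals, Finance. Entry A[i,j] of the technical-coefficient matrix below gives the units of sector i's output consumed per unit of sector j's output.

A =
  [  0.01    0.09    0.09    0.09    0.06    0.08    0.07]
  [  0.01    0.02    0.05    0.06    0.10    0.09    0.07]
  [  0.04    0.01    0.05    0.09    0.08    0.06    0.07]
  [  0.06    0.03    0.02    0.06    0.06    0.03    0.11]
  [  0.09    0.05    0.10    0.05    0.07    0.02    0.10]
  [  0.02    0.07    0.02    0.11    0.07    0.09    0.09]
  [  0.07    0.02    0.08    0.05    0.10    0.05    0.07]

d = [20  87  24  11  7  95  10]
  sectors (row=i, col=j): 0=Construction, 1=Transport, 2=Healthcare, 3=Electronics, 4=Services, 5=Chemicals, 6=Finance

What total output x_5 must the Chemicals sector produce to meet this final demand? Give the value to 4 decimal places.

Form M = I − A:
  [  0.99   -0.09   -0.09   -0.09   -0.06   -0.08   -0.07]
  [ -0.01    0.98   -0.05   -0.06   -0.10   -0.09   -0.07]
  [ -0.04   -0.01    0.95   -0.09   -0.08   -0.06   -0.07]
  [ -0.06   -0.03   -0.02    0.94   -0.06   -0.03   -0.11]
  [ -0.09   -0.05   -0.10   -0.05    0.93   -0.02   -0.10]
  [ -0.02   -0.07   -0.02   -0.11   -0.07    0.91   -0.09]
  [ -0.07   -0.02   -0.08   -0.05   -0.10   -0.05    0.93]
Leontief inverse L = M⁻¹:
  [  1.0503    0.1211    0.1372    0.1509    0.1273    0.1290    0.1425]
  [  0.0470    1.0488    0.0920    0.1105    0.1546    0.1282    0.1315]
  [  0.0764    0.0389    1.0920    0.1398    0.1335    0.0973    0.1312]
  [  0.0932    0.0568    0.0621    1.1047    0.1114    0.0658    0.1650]
  [  0.1304    0.0832    0.1544    0.1100    1.1363    0.0678    0.1694]
  [  0.0604    0.1026    0.0663    0.1674    0.1343    1.1361    0.1614]
  [  0.1089    0.0525    0.1297    0.1060    0.1598    0.0927    1.1359]
Total output x = L · d:
  x_0 = 1.0503·20 + 0.1211·87 + 0.1372·24 + 0.1509·11 + 0.1273·7 + 0.1290·95 + 0.1425·10 = 51.0585
  x_1 = 0.0470·20 + 1.0488·87 + 0.0920·24 + 0.1105·11 + 0.1546·7 + 0.1282·95 + 0.1315·10 = 110.1806
  x_2 = 0.0764·20 + 0.0389·87 + 1.0920·24 + 0.1398·11 + 0.1335·7 + 0.0973·95 + 0.1312·10 = 44.1458
  x_3 = 0.0932·20 + 0.0568·87 + 0.0621·24 + 1.1047·11 + 0.1114·7 + 0.0658·95 + 0.1650·10 = 29.1265
  x_4 = 0.1304·20 + 0.0832·87 + 0.1544·24 + 0.1100·11 + 1.1363·7 + 0.0678·95 + 0.1694·10 = 30.8471
  x_5 = 0.0604·20 + 0.1026·87 + 0.0663·24 + 0.1674·11 + 0.1343·7 + 1.1361·95 + 0.1614·10 = 124.0531
  x_6 = 0.1089·20 + 0.0525·87 + 0.1297·24 + 0.1060·11 + 0.1598·7 + 0.0927·95 + 1.1359·10 = 32.3151

124.0531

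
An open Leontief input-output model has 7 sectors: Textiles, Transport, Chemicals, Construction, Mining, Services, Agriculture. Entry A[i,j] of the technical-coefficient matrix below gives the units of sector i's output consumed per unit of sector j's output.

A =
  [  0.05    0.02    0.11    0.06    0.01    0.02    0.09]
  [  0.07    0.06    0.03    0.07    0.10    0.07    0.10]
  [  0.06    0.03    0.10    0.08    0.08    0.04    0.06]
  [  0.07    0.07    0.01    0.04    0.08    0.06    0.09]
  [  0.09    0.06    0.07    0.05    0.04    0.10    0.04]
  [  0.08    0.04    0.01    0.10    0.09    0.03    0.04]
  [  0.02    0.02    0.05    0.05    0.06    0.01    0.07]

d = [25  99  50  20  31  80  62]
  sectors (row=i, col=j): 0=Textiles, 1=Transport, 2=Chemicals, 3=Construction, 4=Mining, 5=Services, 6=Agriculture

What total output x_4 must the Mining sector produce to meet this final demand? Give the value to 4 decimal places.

70.2234

Form M = I − A:
  [  0.95   -0.02   -0.11   -0.06   -0.01   -0.02   -0.09]
  [ -0.07    0.94   -0.03   -0.07   -0.10   -0.07   -0.10]
  [ -0.06   -0.03    0.90   -0.08   -0.08   -0.04   -0.06]
  [ -0.07   -0.07   -0.01    0.96   -0.08   -0.06   -0.09]
  [ -0.09   -0.06   -0.07   -0.05    0.96   -0.10   -0.04]
  [ -0.08   -0.04   -0.01   -0.10   -0.09    0.97   -0.04]
  [ -0.02   -0.02   -0.05   -0.05   -0.06   -0.01    0.93]
Leontief inverse L = M⁻¹:
  [  1.0832    0.0427    0.1465    0.0970    0.0484    0.0438    0.1322]
  [  0.1212    1.0955    0.0744    0.1212    0.1518    0.1094    0.1573]
  [  0.1071    0.0620    1.1447    0.1270    0.1277    0.0761    0.1119]
  [  0.1125    0.0993    0.0474    1.0832    0.1231    0.0926    0.1387]
  [  0.1375    0.0911    0.1122    0.1000    1.0886    0.1334    0.0926]
  [  0.1218    0.0697    0.0454    0.1385    0.1289    1.0631    0.0869]
  [  0.0479    0.0398    0.0766    0.0777    0.0894    0.0324    1.1019]
Total output x = L · d:
  x_0 = 1.0832·25 + 0.0427·99 + 0.1465·50 + 0.0970·20 + 0.0484·31 + 0.0438·80 + 0.1322·62 = 53.7771
  x_1 = 0.1212·25 + 1.0955·99 + 0.0744·50 + 0.1212·20 + 0.1518·31 + 0.1094·80 + 0.1573·62 = 140.8378
  x_2 = 0.1071·25 + 0.0620·99 + 1.1447·50 + 0.1270·20 + 0.1277·31 + 0.0761·80 + 0.1119·62 = 85.5754
  x_3 = 0.1125·25 + 0.0993·99 + 0.0474·50 + 1.0832·20 + 0.1231·31 + 0.0926·80 + 0.1387·62 = 56.4991
  x_4 = 0.1375·25 + 0.0911·99 + 0.1122·50 + 0.1000·20 + 1.0886·31 + 0.1334·80 + 0.0926·62 = 70.2234
  x_5 = 0.1218·25 + 0.0697·99 + 0.0454·50 + 0.1385·20 + 0.1289·31 + 1.0631·80 + 0.0869·62 = 109.4117
  x_6 = 0.0479·25 + 0.0398·99 + 0.0766·50 + 0.0777·20 + 0.0894·31 + 0.0324·80 + 1.1019·62 = 84.1974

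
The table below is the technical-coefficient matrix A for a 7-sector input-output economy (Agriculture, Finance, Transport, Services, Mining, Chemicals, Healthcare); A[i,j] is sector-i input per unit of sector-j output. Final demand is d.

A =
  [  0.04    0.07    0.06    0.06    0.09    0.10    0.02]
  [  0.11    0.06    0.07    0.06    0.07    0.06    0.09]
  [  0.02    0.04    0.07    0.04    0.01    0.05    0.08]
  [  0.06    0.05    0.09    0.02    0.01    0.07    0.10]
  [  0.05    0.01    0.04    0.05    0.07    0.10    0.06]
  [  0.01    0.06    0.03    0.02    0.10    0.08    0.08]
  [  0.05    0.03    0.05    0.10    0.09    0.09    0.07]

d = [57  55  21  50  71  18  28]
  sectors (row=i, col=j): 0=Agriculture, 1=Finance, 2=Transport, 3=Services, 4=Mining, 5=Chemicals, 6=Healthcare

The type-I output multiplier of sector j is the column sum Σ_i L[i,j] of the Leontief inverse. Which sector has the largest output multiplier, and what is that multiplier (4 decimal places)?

Form M = I − A:
  [  0.96   -0.07   -0.06   -0.06   -0.09   -0.10   -0.02]
  [ -0.11    0.94   -0.07   -0.06   -0.07   -0.06   -0.09]
  [ -0.02   -0.04    0.93   -0.04   -0.01   -0.05   -0.08]
  [ -0.06   -0.05   -0.09    0.98   -0.01   -0.07   -0.10]
  [ -0.05   -0.01   -0.04   -0.05    0.93   -0.10   -0.06]
  [ -0.01   -0.06   -0.03   -0.02   -0.10    0.92   -0.08]
  [ -0.05   -0.03   -0.05   -0.10   -0.09   -0.09    0.93]
Leontief inverse L = M⁻¹:
  [  1.0742    0.1033    0.1012    0.0941    0.1381    0.1585    0.0745]
  [  0.1512    1.1005    0.1208    0.1062    0.1287    0.1316    0.1512]
  [  0.0439    0.0637    1.1006    0.0677    0.0429    0.0903    0.1196]
  [  0.0900    0.0816    0.1285    1.0567    0.0552    0.1230    0.1486]
  [  0.0760    0.0380    0.0741    0.0807    1.1137    0.1523    0.1053]
  [  0.0407    0.0866    0.0640    0.0540    0.1459    1.1329    0.1274]
  [  0.0860    0.0653    0.0957    0.1388    0.1417    0.1552    1.1291]
Total output x = L · d:
  x_0 = 1.0742·57 + 0.1033·55 + 0.1012·21 + 0.0941·50 + 0.1381·71 + 0.1585·18 + 0.0745·28 = 88.4806
  x_1 = 0.1512·57 + 1.1005·55 + 0.1208·21 + 0.1062·50 + 0.1287·71 + 0.1316·18 + 0.1512·28 = 92.7327
  x_2 = 0.0439·57 + 0.0637·55 + 1.1006·21 + 0.0677·50 + 0.0429·71 + 0.0903·18 + 0.1196·28 = 40.5259
  x_3 = 0.0900·57 + 0.0816·55 + 0.1285·21 + 1.0567·50 + 0.0552·71 + 0.1230·18 + 0.1486·28 = 75.4411
  x_4 = 0.0760·57 + 0.0380·55 + 0.0741·21 + 0.0807·50 + 1.1137·71 + 0.1523·18 + 0.1053·28 = 96.7773
  x_5 = 0.0407·57 + 0.0866·55 + 0.0640·21 + 0.0540·50 + 0.1459·71 + 1.1329·18 + 0.1274·28 = 45.4390
  x_6 = 0.0860·57 + 0.0653·55 + 0.0957·21 + 0.1388·50 + 0.1417·71 + 0.1552·18 + 1.1291·28 = 61.9095
Output multipliers (column sums of L):
  Agriculture: 1.5619
  Finance: 1.5389
  Transport: 1.6850
  Services: 1.5982
  Mining: 1.7661
  Chemicals: 1.9438
  Healthcare: 1.8557

Chemicals (1.9438)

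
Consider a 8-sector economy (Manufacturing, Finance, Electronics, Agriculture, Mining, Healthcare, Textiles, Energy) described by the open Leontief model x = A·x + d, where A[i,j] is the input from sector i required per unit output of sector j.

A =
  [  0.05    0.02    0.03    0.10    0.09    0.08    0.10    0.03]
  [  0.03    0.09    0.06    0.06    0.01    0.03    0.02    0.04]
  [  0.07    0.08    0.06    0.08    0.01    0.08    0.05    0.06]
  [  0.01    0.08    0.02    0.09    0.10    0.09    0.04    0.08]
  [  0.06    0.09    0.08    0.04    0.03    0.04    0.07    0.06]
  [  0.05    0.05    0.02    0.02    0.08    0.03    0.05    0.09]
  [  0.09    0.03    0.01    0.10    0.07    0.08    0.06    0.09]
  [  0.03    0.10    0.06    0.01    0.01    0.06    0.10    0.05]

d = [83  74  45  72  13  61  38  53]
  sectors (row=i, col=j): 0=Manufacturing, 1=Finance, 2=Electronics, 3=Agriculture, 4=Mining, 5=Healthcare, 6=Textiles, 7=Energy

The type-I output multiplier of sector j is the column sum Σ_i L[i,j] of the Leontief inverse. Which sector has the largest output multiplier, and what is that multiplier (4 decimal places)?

Finance (1.9947)

Form M = I − A:
  [  0.95   -0.02   -0.03   -0.10   -0.09   -0.08   -0.10   -0.03]
  [ -0.03    0.91   -0.06   -0.06   -0.01   -0.03   -0.02   -0.04]
  [ -0.07   -0.08    0.94   -0.08   -0.01   -0.08   -0.05   -0.06]
  [ -0.01   -0.08   -0.02    0.91   -0.10   -0.09   -0.04   -0.08]
  [ -0.06   -0.09   -0.08   -0.04    0.97   -0.04   -0.07   -0.06]
  [ -0.05   -0.05   -0.02   -0.02   -0.08    0.97   -0.05   -0.09]
  [ -0.09   -0.03   -0.01   -0.10   -0.07   -0.08    0.94   -0.09]
  [ -0.03   -0.10   -0.06   -0.01   -0.01   -0.06   -0.10    0.95]
Leontief inverse L = M⁻¹:
  [  1.0958    0.0809    0.0662    0.1591    0.1432    0.1376    0.1564    0.0925]
  [  0.0567    1.1341    0.0865    0.0985    0.0382    0.0668    0.0535    0.0771]
  [  0.1106    0.1398    1.0953    0.1356    0.0566    0.1343    0.1025    0.1160]
  [  0.0509    0.1472    0.0605    1.1408    0.1443    0.1418    0.0934    0.1391]
  [  0.1017    0.1481    0.1162    0.0947    1.0704    0.0924    0.1208    0.1126]
  [  0.0844    0.0996    0.0522    0.0609    0.1124    1.0717    0.0960    0.1330]
  [  0.1346    0.0950    0.0490    0.1589    0.1245    0.1399    1.1224    0.1522]
  [  0.0687    0.1502    0.0907    0.0575    0.0451    0.1047    0.1435    1.0981]
Total output x = L · d:
  x_0 = 1.0958·83 + 0.0809·74 + 0.0662·45 + 0.1591·72 + 0.1432·13 + 0.1376·61 + 0.1564·38 + 0.0925·53 = 132.4724
  x_1 = 0.0567·83 + 1.1341·74 + 0.0865·45 + 0.0985·72 + 0.0382·13 + 0.0668·61 + 0.0535·38 + 0.0771·53 = 110.2948
  x_2 = 0.1106·83 + 0.1398·74 + 1.0953·45 + 0.1356·72 + 0.0566·13 + 0.1343·61 + 0.1025·38 + 0.1160·53 = 97.5464
  x_3 = 0.0509·83 + 0.1472·74 + 0.0605·45 + 1.1408·72 + 0.1443·13 + 0.1418·61 + 0.0934·38 + 0.1391·53 = 121.4232
  x_4 = 0.1017·83 + 0.1481·74 + 0.1162·45 + 0.0947·72 + 1.0704·13 + 0.0924·61 + 0.1208·38 + 0.1126·53 = 61.5584
  x_5 = 0.0844·83 + 0.0996·74 + 0.0522·45 + 0.0609·72 + 0.1124·13 + 1.0717·61 + 0.0960·38 + 0.1330·53 = 98.6474
  x_6 = 0.1346·83 + 0.0950·74 + 0.0490·45 + 0.1589·72 + 0.1245·13 + 0.1399·61 + 1.1224·38 + 0.1522·53 = 92.7228
  x_7 = 0.0687·83 + 0.1502·74 + 0.0907·45 + 0.0575·72 + 0.0451·13 + 0.1047·61 + 0.1435·38 + 1.0981·53 = 95.6604
Output multipliers (column sums of L):
  Manufacturing: 1.7034
  Finance: 1.9947
  Electronics: 1.6166
  Agriculture: 1.9061
  Mining: 1.7346
  Healthcare: 1.8894
  Textiles: 1.8886
  Energy: 1.9205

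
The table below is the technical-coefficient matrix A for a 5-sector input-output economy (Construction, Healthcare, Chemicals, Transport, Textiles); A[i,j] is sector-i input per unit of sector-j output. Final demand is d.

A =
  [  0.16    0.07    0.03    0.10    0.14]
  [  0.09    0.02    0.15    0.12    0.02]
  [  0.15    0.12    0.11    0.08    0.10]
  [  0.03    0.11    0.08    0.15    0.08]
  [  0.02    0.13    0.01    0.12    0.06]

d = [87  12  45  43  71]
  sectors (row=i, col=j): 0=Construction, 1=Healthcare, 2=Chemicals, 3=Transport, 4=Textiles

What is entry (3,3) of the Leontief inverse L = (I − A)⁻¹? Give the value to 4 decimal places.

L[3,3] = 1.2470

Form M = I − A:
  [  0.84   -0.07   -0.03   -0.10   -0.14]
  [ -0.09    0.98   -0.15   -0.12   -0.02]
  [ -0.15   -0.12    0.89   -0.08   -0.10]
  [ -0.03   -0.11   -0.08    0.85   -0.08]
  [ -0.02   -0.13   -0.01   -0.12    0.94]
Leontief inverse L = M⁻¹:
  [  1.2347    0.1503    0.0878    0.2049    0.2139]
  [  0.1638    1.0924    0.2091    0.2055    0.0874]
  [  0.2458    0.2093    1.1869    0.1961    0.1840]
  [  0.0939    0.1833    0.1477    1.2470    0.1397]
  [  0.0635    0.1799    0.0623    0.1941    1.1003]
Total output x = L · d:
  x_0 = 1.2347·87 + 0.1503·12 + 0.0878·45 + 0.2049·43 + 0.2139·71 = 137.1657
  x_1 = 0.1638·87 + 1.0924·12 + 0.2091·45 + 0.2055·43 + 0.0874·71 = 51.8068
  x_2 = 0.2458·87 + 0.2093·12 + 1.1869·45 + 0.1961·43 + 0.1840·71 = 98.7992
  x_3 = 0.0939·87 + 0.1833·12 + 0.1477·45 + 1.2470·43 + 0.1397·71 = 80.5572
  x_4 = 0.0635·87 + 0.1799·12 + 0.0623·45 + 0.1941·43 + 1.1003·71 = 96.9501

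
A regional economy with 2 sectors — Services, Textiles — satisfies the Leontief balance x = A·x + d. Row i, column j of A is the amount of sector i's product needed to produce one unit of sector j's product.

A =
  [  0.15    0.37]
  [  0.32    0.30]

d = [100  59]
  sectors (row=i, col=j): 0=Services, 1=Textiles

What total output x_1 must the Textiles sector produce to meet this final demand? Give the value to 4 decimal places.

Form M = I − A:
  [  0.85   -0.37]
  [ -0.32    0.70]
Leontief inverse L = M⁻¹:
  [  1.4687    0.7763]
  [  0.6714    1.7835]
Total output x = L · d:
  x_0 = 1.4687·100 + 0.7763·59 = 192.6773
  x_1 = 0.6714·100 + 1.7835·59 = 172.3668

172.3668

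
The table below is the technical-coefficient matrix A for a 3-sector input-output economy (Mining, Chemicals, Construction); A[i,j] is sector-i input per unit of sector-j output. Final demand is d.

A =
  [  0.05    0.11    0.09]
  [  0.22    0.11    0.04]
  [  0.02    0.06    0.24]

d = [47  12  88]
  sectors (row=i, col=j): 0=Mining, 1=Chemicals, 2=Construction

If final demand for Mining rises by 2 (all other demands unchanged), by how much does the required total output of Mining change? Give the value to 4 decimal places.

2.1776

Form M = I − A:
  [  0.95   -0.11   -0.09]
  [ -0.22    0.89   -0.04]
  [ -0.02   -0.06    0.76]
Leontief inverse L = M⁻¹:
  [  1.0888    0.1438    0.1365]
  [  0.2714    1.1634    0.0934]
  [  0.0501    0.0956    1.3268]
Total output x = L · d:
  x_0 = 1.0888·47 + 0.1438·12 + 0.1365·88 = 64.9112
  x_1 = 0.2714·47 + 1.1634·12 + 0.0934·88 = 34.9334
  x_2 = 0.0501·47 + 0.0956·12 + 1.3268·88 = 120.2556
Δx_0 = L[0,0] · Δd_0 = 1.0888 · 2 = 2.1776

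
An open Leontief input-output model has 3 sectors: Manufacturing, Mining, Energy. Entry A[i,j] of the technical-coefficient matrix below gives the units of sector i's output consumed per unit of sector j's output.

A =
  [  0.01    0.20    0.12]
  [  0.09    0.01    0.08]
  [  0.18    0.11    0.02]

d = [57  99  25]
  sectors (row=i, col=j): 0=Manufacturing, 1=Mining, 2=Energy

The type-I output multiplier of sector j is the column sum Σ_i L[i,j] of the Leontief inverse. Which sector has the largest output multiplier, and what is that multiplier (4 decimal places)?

Mining (1.4336)

Form M = I − A:
  [  0.99   -0.20   -0.12]
  [ -0.09    0.99   -0.08]
  [ -0.18   -0.11    0.98]
Leontief inverse L = M⁻¹:
  [  1.0580    0.2302    0.1483]
  [  0.1129    1.0439    0.0990]
  [  0.2070    0.1595    1.0588]
Total output x = L · d:
  x_0 = 1.0580·57 + 0.2302·99 + 0.1483·25 = 86.8066
  x_1 = 0.1129·57 + 1.0439·99 + 0.0990·25 = 112.2596
  x_2 = 0.2070·57 + 0.1595·99 + 1.0588·25 = 54.0548
Output multipliers (column sums of L):
  Manufacturing: 1.3779
  Mining: 1.4336
  Energy: 1.3062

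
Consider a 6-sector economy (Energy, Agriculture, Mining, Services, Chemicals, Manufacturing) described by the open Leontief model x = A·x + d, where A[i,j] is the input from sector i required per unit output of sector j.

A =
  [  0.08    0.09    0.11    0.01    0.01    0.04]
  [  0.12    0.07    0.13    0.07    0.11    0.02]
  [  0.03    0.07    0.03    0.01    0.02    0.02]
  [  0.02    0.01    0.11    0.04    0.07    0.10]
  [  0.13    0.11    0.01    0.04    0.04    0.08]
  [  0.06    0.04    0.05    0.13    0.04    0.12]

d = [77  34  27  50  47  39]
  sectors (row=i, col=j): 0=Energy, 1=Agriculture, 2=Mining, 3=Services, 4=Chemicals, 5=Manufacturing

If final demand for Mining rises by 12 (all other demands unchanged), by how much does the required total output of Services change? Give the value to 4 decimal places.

Form M = I − A:
  [  0.92   -0.09   -0.11   -0.01   -0.01   -0.04]
  [ -0.12    0.93   -0.13   -0.07   -0.11   -0.02]
  [ -0.03   -0.07    0.97   -0.01   -0.02   -0.02]
  [ -0.02   -0.01   -0.11    0.96   -0.07   -0.10]
  [ -0.13   -0.11   -0.01   -0.04    0.96   -0.08]
  [ -0.06   -0.04   -0.05   -0.13   -0.04    0.88]
Leontief inverse L = M⁻¹:
  [  1.1182    0.1267    0.1511    0.0326    0.0344    0.0640]
  [  0.1800    1.1277    0.1877    0.1006    0.1450    0.0627]
  [  0.0541    0.0906    1.0541    0.0243    0.0361    0.0345]
  [  0.0556    0.0443    0.1415    1.0693    0.0923    0.1366]
  [  0.1836    0.1557    0.0674    0.0749    1.0733    0.1195]
  [  0.1040    0.0787    0.1027    0.1695    0.0734    1.1712]
Total output x = L · d:
  x_0 = 1.1182·77 + 0.1267·34 + 0.1511·27 + 0.0326·50 + 0.0344·47 + 0.0640·39 = 100.2249
  x_1 = 0.1800·77 + 1.1277·34 + 0.1877·27 + 0.1006·50 + 0.1450·47 + 0.0627·39 = 71.5551
  x_2 = 0.0541·77 + 0.0906·34 + 1.0541·27 + 0.0243·50 + 0.0361·47 + 0.0345·39 = 39.9651
  x_3 = 0.0556·77 + 0.0443·34 + 0.1415·27 + 1.0693·50 + 0.0923·47 + 0.1366·39 = 72.7388
  x_4 = 0.1836·77 + 0.1557·34 + 0.0674·27 + 0.0749·50 + 1.0733·47 + 0.1195·39 = 80.0983
  x_5 = 0.1040·77 + 0.0787·34 + 0.1027·27 + 0.1695·50 + 0.0734·47 + 1.1712·39 = 71.0613
Δx_3 = L[3,2] · Δd_2 = 0.1415 · 12 = 1.6980

1.6980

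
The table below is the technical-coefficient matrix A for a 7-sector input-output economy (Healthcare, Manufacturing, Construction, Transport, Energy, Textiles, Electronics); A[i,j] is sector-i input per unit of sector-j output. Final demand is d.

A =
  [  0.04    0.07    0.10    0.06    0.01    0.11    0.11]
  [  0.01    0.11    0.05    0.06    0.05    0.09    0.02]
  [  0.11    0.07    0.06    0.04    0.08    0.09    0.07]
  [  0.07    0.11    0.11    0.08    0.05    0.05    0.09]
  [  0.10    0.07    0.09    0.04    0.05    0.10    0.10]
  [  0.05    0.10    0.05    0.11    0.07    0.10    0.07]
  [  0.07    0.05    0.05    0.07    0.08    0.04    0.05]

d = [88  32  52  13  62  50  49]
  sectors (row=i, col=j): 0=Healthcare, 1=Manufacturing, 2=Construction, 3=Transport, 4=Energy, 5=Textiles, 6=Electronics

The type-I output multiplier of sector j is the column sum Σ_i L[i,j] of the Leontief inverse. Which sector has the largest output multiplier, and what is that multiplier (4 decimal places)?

Manufacturing (2.1588)

Form M = I − A:
  [  0.96   -0.07   -0.10   -0.06   -0.01   -0.11   -0.11]
  [ -0.01    0.89   -0.05   -0.06   -0.05   -0.09   -0.02]
  [ -0.11   -0.07    0.94   -0.04   -0.08   -0.09   -0.07]
  [ -0.07   -0.11   -0.11    0.92   -0.05   -0.05   -0.09]
  [ -0.10   -0.07   -0.09   -0.04    0.95   -0.10   -0.10]
  [ -0.05   -0.10   -0.05   -0.11   -0.07    0.90   -0.07]
  [ -0.07   -0.05   -0.05   -0.07   -0.08   -0.04    0.95]
Leontief inverse L = M⁻¹:
  [  1.1016    0.1521    0.1663    0.1280    0.0691    0.1891    0.1763]
  [  0.0554    1.1788    0.1029    0.1130    0.0946    0.1549    0.0709]
  [  0.1734    0.1551    1.1335    0.1089    0.1364    0.1777    0.1446]
  [  0.1386    0.2018    0.1872    1.1515    0.1127    0.1397    0.1653]
  [  0.1674    0.1589    0.1655    0.1130    1.1116    0.1905    0.1767]
  [  0.1165    0.1942    0.1280    0.1848    0.1319    1.1890    0.1460]
  [  0.1224    0.1178    0.1104    0.1233    0.1247    0.1078    1.1102]
Total output x = L · d:
  x_0 = 1.1016·88 + 0.1521·32 + 0.1663·52 + 0.1280·13 + 0.0691·62 + 0.1891·50 + 0.1763·49 = 134.5008
  x_1 = 0.0554·88 + 1.1788·32 + 0.1029·52 + 0.1130·13 + 0.0946·62 + 0.1549·50 + 0.0709·49 = 66.5017
  x_2 = 0.1734·88 + 0.1551·32 + 1.1335·52 + 0.1089·13 + 0.1364·62 + 0.1777·50 + 0.1446·49 = 105.0138
  x_3 = 0.1386·88 + 0.2018·32 + 0.1872·52 + 1.1515·13 + 0.1127·62 + 0.1397·50 + 0.1653·49 = 65.4280
  x_4 = 0.1674·88 + 0.1589·32 + 0.1655·52 + 0.1130·13 + 1.1116·62 + 0.1905·50 + 0.1767·49 = 116.9948
  x_5 = 0.1165·88 + 0.1942·32 + 0.1280·52 + 0.1848·13 + 0.1319·62 + 1.1890·50 + 0.1460·49 = 100.3017
  x_6 = 0.1224·88 + 0.1178·32 + 0.1104·52 + 0.1233·13 + 0.1247·62 + 0.1078·50 + 1.1102·49 = 89.4131
Output multipliers (column sums of L):
  Healthcare: 1.8753
  Manufacturing: 2.1588
  Construction: 1.9938
  Transport: 1.9225
  Energy: 1.7810
  Textiles: 2.1487
  Electronics: 1.9901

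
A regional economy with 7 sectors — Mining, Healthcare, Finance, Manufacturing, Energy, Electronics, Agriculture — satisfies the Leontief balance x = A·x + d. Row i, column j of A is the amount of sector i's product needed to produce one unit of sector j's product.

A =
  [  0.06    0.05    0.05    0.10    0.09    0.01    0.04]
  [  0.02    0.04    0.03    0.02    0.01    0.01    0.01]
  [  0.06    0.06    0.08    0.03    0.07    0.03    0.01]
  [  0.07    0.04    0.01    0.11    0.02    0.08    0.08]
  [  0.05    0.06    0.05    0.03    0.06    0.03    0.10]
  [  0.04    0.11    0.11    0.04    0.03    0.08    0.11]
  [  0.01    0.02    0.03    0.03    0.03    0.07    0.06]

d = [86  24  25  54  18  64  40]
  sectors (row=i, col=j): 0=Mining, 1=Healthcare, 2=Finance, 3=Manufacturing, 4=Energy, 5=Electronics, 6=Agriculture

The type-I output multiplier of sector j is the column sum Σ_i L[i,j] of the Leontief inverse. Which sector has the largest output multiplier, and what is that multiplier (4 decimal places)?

Form M = I − A:
  [  0.94   -0.05   -0.05   -0.10   -0.09   -0.01   -0.04]
  [ -0.02    0.96   -0.03   -0.02   -0.01   -0.01   -0.01]
  [ -0.06   -0.06    0.92   -0.03   -0.07   -0.03   -0.01]
  [ -0.07   -0.04   -0.01    0.89   -0.02   -0.08   -0.08]
  [ -0.05   -0.06   -0.05   -0.03    0.94   -0.03   -0.10]
  [ -0.04   -0.11   -0.11   -0.04   -0.03    0.92   -0.11]
  [ -0.01   -0.02   -0.03   -0.03   -0.03   -0.07    0.94]
Leontief inverse L = M⁻¹:
  [  1.0891    0.0802    0.0765    0.1349    0.1173    0.0366    0.0763]
  [  0.0291    1.0506    0.0400    0.0303    0.0188    0.0178    0.0195]
  [  0.0842    0.0882    1.1072    0.0554    0.0954    0.0487    0.0369]
  [  0.0982    0.0739    0.0402    1.1484    0.0451    0.1137    0.1212]
  [  0.0724    0.0877    0.0771    0.0561    1.0846    0.0545    0.1314]
  [  0.0706    0.1508    0.1510    0.0736    0.0615    1.1141    0.1494]
  [  0.0256    0.0424    0.0520    0.0478    0.0453    0.0907    1.0854]
Total output x = L · d:
  x_0 = 1.0891·86 + 0.0802·24 + 0.0765·25 + 0.1349·54 + 0.1173·18 + 0.0366·64 + 0.0763·40 = 112.2854
  x_1 = 0.0291·86 + 1.0506·24 + 0.0400·25 + 0.0303·54 + 0.0188·18 + 0.0178·64 + 0.0195·40 = 32.6088
  x_2 = 0.0842·86 + 0.0882·24 + 1.1072·25 + 0.0554·54 + 0.0954·18 + 0.0487·64 + 0.0369·40 = 46.3408
  x_3 = 0.0982·86 + 0.0739·24 + 0.0402·25 + 1.1484·54 + 0.0451·18 + 0.1137·64 + 0.1212·40 = 86.1741
  x_4 = 0.0724·86 + 0.0877·24 + 0.0771·25 + 0.0561·54 + 1.0846·18 + 0.0545·64 + 0.1314·40 = 41.5541
  x_5 = 0.0706·86 + 0.1508·24 + 0.1510·25 + 0.0736·54 + 0.0615·18 + 1.1141·64 + 0.1494·40 = 95.8196
  x_6 = 0.0256·86 + 0.0424·24 + 0.0520·25 + 0.0478·54 + 0.0453·18 + 0.0907·64 + 1.0854·40 = 57.1324
Output multipliers (column sums of L):
  Mining: 1.4692
  Healthcare: 1.5737
  Finance: 1.5440
  Manufacturing: 1.5465
  Energy: 1.4679
  Electronics: 1.4760
  Agriculture: 1.6200

Agriculture (1.6200)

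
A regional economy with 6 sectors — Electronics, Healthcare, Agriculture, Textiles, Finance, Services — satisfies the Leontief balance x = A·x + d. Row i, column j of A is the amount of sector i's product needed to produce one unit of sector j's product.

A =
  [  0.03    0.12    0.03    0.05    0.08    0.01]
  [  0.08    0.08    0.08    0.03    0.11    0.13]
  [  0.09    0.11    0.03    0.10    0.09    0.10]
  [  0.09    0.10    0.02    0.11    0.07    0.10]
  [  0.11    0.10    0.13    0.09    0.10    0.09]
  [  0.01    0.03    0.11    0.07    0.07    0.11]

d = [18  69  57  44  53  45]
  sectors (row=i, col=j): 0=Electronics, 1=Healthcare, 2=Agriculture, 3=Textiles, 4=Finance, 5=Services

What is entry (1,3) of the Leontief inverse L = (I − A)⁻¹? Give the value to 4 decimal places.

Form M = I − A:
  [  0.97   -0.12   -0.03   -0.05   -0.08   -0.01]
  [ -0.08    0.92   -0.08   -0.03   -0.11   -0.13]
  [ -0.09   -0.11    0.97   -0.10   -0.09   -0.10]
  [ -0.09   -0.10   -0.02    0.89   -0.07   -0.10]
  [ -0.11   -0.10   -0.13   -0.09    0.90   -0.09]
  [ -0.01   -0.03   -0.11   -0.07   -0.07    0.89]
Leontief inverse L = M⁻¹:
  [  1.0778    0.1773    0.0765    0.0947    0.1380    0.0712]
  [  0.1441    1.1636    0.1537    0.1016    0.1954    0.2200]
  [  0.1562    0.1961    1.1008    0.1719    0.1762    0.1912]
  [  0.1509    0.1801    0.0849    1.1774    0.1499    0.1850]
  [  0.1917    0.2069    0.2104    0.1787    1.2038    0.1978]
  [  0.0632    0.0959    0.1653    0.1324    0.1364    1.1856]
Total output x = L · d:
  x_0 = 1.0778·18 + 0.1773·69 + 0.0765·57 + 0.0947·44 + 0.1380·53 + 0.0712·45 = 50.6838
  x_1 = 0.1441·18 + 1.1636·69 + 0.1537·57 + 0.1016·44 + 0.1954·53 + 0.2200·45 = 116.3697
  x_2 = 0.1562·18 + 0.1961·69 + 1.1008·57 + 0.1719·44 + 0.1762·53 + 0.1912·45 = 104.5889
  x_3 = 0.1509·18 + 0.1801·69 + 0.0849·57 + 1.1774·44 + 0.1499·53 + 0.1850·45 = 88.0542
  x_4 = 0.1917·18 + 0.2069·69 + 0.2104·57 + 0.1787·44 + 1.2038·53 + 0.1978·45 = 110.2843
  x_5 = 0.0632·18 + 0.0959·69 + 0.1653·57 + 0.1324·44 + 0.1364·53 + 1.1856·45 = 83.5802

L[1,3] = 0.1016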